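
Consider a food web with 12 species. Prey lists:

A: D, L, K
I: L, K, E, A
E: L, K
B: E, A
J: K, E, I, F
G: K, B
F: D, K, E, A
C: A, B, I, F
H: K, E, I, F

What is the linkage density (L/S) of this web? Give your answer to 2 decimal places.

There are L = 29 links among S = 12 species.
L/S = 29/12 = 2.4167 ≈ 2.42.

L/S = 2.42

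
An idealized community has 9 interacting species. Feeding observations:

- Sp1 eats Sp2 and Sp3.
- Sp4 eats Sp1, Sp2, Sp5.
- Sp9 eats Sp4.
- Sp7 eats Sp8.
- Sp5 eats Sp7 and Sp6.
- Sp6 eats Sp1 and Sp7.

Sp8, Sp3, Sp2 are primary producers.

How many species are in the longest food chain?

One longest chain: Sp8 → Sp7 → Sp6 → Sp5 → Sp4 → Sp9.
It has 6 species and 5 links.

6 species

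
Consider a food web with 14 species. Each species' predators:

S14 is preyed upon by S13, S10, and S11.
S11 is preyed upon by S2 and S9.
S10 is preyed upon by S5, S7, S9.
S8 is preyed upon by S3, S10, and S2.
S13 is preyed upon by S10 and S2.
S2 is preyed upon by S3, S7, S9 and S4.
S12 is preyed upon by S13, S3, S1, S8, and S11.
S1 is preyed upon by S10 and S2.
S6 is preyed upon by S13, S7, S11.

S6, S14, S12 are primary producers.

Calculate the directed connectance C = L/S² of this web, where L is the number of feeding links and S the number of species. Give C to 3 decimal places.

C = 0.138

The web has S = 14 species and L = 27 feeding links.
C = L / S² = 27 / 196 = 0.1378 ≈ 0.138.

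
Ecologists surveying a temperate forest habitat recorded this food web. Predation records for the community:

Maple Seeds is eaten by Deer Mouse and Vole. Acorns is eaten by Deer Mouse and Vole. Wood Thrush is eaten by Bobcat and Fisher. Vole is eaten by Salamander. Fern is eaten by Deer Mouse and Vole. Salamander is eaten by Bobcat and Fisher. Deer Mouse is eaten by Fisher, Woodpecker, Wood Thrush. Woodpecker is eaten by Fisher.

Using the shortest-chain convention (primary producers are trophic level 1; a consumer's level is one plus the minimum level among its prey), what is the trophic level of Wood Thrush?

Fern is a producer → level 1.
Deer Mouse eats Fern → level 2.
Wood Thrush eats Deer Mouse → level 3.
No prey of Wood Thrush is below level 2, so 3 is the minimum.

Trophic level 3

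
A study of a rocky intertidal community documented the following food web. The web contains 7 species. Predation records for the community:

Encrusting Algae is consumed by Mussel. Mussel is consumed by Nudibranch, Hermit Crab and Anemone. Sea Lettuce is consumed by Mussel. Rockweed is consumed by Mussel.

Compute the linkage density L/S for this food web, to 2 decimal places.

There are L = 6 links among S = 7 species.
L/S = 6/7 = 0.8571 ≈ 0.86.

L/S = 0.86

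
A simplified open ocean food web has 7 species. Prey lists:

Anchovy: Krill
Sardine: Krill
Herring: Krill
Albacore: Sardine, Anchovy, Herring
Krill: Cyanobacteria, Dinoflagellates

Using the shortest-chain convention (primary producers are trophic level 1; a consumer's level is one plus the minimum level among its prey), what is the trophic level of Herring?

Cyanobacteria is a producer → level 1.
Krill eats Cyanobacteria → level 2.
Herring eats Krill → level 3.
No prey of Herring is below level 2, so 3 is the minimum.

Trophic level 3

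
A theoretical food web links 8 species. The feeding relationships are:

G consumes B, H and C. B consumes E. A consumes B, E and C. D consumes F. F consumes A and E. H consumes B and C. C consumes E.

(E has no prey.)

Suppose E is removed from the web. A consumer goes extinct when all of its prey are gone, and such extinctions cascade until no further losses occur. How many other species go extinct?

Remove E.
Round 1: B (all prey gone), C (all prey gone) → extinct.
Round 2: H (all prey gone), A (all prey gone) → extinct.
Round 3: G (all prey gone), F (all prey gone) → extinct.
Round 4: D (all prey gone) → extinct.
No further losses. Total secondary extinctions: 7.

7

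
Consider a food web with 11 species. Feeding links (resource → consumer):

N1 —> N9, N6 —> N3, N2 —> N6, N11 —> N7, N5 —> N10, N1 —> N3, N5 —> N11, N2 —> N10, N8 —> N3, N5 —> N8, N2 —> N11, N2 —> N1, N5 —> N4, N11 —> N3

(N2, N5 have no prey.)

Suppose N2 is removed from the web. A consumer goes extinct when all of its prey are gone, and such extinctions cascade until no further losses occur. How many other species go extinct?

3

Remove N2.
Round 1: N6 (all prey gone), N1 (all prey gone) → extinct.
Round 2: N9 (all prey gone) → extinct.
No further losses. Total secondary extinctions: 3.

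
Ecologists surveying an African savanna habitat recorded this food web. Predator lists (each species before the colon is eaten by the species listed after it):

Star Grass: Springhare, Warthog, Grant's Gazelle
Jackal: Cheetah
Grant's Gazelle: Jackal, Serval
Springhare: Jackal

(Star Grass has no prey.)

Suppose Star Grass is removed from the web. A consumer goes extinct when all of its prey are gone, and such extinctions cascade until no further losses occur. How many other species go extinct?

Remove Star Grass.
Round 1: Springhare (all prey gone), Warthog (all prey gone), Grant's Gazelle (all prey gone) → extinct.
Round 2: Jackal (all prey gone), Serval (all prey gone) → extinct.
Round 3: Cheetah (all prey gone) → extinct.
No further losses. Total secondary extinctions: 6.

6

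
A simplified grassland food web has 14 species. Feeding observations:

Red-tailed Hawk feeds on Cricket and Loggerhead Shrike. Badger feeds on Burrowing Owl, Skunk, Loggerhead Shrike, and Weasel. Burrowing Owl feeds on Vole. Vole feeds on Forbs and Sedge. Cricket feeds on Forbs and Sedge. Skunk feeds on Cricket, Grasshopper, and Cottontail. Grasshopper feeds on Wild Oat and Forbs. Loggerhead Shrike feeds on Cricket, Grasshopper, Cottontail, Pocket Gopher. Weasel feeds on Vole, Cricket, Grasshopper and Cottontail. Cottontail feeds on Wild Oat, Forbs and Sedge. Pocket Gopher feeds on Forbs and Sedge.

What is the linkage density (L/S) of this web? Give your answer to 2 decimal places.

L/S = 2.07

There are L = 29 links among S = 14 species.
L/S = 29/14 = 2.0714 ≈ 2.07.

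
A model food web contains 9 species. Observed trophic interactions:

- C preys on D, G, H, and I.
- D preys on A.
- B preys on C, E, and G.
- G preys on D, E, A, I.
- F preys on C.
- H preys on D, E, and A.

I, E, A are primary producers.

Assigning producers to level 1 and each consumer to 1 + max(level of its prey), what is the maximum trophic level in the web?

5

Producers (level 1): I, E, A.
A → D → G → C → B gives B level 5.
No species has a prey at level 5, so no species reaches level 6.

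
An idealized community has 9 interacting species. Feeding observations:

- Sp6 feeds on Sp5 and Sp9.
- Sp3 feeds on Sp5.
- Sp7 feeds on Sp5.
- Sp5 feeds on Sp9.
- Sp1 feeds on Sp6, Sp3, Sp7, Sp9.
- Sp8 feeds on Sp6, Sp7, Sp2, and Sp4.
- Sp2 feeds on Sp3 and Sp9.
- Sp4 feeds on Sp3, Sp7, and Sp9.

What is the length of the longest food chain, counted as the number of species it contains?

One longest chain: Sp9 → Sp5 → Sp7 → Sp4 → Sp8.
It has 5 species and 4 links.

5 species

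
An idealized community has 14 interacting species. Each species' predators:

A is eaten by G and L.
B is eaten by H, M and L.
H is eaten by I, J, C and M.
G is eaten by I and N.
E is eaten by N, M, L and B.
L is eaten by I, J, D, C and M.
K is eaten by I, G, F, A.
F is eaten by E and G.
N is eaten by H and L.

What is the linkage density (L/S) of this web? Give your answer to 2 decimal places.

L/S = 2.00

There are L = 28 links among S = 14 species.
L/S = 28/14 = 2.0000 ≈ 2.00.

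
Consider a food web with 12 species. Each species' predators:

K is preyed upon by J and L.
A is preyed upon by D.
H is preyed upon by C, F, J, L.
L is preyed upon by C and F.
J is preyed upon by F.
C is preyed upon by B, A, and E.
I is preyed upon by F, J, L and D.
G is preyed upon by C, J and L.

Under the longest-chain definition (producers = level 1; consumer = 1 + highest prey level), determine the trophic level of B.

Trophic level 4

G is a producer → level 1.
L eats G (level 1); other prey at levels: I 1, K 1, H 1 → level 2.
C eats L (level 2); other prey at levels: G 1, H 1 → level 3.
B eats C → level 4.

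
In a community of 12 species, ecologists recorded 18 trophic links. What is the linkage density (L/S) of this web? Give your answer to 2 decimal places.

L/S = 1.50

There are L = 18 links among S = 12 species.
L/S = 18/12 = 1.5000 ≈ 1.50.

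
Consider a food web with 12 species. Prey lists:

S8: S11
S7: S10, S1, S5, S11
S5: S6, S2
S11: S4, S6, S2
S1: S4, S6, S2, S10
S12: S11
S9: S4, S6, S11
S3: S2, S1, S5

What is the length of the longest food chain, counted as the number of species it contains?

One longest chain: S4 → S1 → S7.
It has 3 species and 2 links.

3 species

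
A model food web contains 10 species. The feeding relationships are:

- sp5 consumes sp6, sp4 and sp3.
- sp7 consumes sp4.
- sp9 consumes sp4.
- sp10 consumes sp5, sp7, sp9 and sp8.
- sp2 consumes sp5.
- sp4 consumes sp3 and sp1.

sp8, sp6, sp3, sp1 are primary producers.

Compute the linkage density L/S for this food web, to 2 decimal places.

L/S = 1.20

There are L = 12 links among S = 10 species.
L/S = 12/10 = 1.2000 ≈ 1.20.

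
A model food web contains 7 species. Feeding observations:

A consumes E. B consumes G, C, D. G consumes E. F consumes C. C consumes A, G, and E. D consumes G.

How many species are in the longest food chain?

One longest chain: E → A → C → F.
It has 4 species and 3 links.

4 species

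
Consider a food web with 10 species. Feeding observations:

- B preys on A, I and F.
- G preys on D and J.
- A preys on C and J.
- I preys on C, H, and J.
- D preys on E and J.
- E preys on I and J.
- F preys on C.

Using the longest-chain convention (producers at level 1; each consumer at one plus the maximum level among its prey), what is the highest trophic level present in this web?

Producers (level 1): H, C, J.
H → I → E → D → G gives G level 5.
No species has a prey at level 5, so no species reaches level 6.

5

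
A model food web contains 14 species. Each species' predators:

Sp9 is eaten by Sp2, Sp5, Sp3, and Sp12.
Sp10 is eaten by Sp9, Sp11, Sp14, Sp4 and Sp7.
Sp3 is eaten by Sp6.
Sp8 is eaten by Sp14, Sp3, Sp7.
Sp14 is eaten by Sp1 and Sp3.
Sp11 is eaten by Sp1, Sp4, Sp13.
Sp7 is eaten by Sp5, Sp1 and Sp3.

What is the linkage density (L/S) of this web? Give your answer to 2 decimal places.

L/S = 1.50

There are L = 21 links among S = 14 species.
L/S = 21/14 = 1.5000 ≈ 1.50.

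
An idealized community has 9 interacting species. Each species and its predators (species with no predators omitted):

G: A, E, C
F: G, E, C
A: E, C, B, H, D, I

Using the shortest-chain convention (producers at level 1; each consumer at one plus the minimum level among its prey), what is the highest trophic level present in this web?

4

Producers (level 1): F.
Following each consumer down to its lowest-level prey: F → G → A → H (levels 1 through 4).
All prey of H (A 3) are at level 3 or above, so H is at level 1 + 3 = 4.
Every consumer has at least one prey at level 3 or below, so none exceeds level 4.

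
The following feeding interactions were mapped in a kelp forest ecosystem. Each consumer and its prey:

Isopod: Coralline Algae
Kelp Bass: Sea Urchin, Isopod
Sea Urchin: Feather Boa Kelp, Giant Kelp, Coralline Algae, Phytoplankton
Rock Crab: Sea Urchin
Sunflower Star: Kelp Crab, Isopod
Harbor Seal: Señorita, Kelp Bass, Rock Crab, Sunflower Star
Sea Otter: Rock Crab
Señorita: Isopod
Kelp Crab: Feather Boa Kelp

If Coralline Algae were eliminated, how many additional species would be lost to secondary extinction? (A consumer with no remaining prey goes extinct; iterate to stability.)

2

Remove Coralline Algae.
Round 1: Isopod (all prey gone) → extinct.
Round 2: Señorita (all prey gone) → extinct.
No further losses. Total secondary extinctions: 2.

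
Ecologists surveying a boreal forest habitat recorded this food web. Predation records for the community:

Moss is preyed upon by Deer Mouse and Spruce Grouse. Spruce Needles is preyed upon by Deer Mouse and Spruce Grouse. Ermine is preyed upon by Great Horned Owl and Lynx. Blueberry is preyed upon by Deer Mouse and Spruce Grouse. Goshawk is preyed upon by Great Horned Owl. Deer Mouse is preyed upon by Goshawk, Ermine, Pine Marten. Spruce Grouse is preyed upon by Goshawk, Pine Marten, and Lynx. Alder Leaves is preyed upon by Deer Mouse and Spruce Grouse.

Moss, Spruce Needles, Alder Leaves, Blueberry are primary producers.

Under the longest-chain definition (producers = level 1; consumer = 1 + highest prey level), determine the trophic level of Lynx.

Moss is a producer → level 1.
Deer Mouse eats Moss (level 1); other prey at levels: Spruce Needles 1, Alder Leaves 1, Blueberry 1 → level 2.
Ermine eats Deer Mouse → level 3.
Lynx eats Ermine (level 3); other prey at levels: Spruce Grouse 2 → level 4.

Trophic level 4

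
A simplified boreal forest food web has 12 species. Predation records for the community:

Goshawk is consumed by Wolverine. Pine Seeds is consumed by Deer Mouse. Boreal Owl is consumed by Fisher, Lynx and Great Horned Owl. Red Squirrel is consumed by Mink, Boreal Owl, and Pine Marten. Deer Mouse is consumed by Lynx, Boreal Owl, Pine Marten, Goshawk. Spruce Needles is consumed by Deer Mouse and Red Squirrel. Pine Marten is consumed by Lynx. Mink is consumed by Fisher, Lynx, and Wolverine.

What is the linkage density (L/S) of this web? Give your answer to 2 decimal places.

There are L = 18 links among S = 12 species.
L/S = 18/12 = 1.5000 ≈ 1.50.

L/S = 1.50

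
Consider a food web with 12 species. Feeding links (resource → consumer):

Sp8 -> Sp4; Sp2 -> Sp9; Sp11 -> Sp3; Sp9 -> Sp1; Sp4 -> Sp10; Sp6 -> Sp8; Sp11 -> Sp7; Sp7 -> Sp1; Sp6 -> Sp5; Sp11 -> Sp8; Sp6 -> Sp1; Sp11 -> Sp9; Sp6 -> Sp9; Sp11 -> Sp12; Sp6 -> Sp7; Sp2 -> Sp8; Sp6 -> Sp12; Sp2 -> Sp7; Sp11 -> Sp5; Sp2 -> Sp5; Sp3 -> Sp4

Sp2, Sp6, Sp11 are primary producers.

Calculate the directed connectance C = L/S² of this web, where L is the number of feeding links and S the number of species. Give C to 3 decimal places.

The web has S = 12 species and L = 21 feeding links.
C = L / S² = 21 / 144 = 0.1458 ≈ 0.146.

C = 0.146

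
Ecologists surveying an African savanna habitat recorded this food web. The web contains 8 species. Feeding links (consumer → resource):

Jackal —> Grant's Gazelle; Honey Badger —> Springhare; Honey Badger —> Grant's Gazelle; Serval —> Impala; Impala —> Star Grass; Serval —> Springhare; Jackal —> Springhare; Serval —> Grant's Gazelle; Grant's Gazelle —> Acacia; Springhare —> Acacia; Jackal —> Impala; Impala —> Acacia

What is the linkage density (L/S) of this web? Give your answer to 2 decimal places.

L/S = 1.50

There are L = 12 links among S = 8 species.
L/S = 12/8 = 1.5000 ≈ 1.50.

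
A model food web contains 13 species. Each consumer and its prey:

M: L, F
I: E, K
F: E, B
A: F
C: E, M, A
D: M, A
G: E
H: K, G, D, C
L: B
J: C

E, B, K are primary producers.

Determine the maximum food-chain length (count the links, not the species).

One longest chain: E → F → A → D → H.
It has 5 species and 4 links.

4 links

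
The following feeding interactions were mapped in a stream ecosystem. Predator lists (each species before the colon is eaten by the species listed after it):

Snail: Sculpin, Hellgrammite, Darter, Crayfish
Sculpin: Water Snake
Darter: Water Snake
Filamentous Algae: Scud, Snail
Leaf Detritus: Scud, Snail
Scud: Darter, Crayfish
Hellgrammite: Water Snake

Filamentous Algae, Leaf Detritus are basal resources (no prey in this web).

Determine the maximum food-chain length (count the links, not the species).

One longest chain: Filamentous Algae → Snail → Sculpin → Water Snake.
It has 4 species and 3 links.

3 links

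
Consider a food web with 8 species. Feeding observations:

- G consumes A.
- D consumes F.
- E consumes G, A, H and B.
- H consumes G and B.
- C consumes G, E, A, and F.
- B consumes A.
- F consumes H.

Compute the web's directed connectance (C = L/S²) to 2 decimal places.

C = 0.22

The web has S = 8 species and L = 14 feeding links.
C = L / S² = 14 / 64 = 0.2188 ≈ 0.22.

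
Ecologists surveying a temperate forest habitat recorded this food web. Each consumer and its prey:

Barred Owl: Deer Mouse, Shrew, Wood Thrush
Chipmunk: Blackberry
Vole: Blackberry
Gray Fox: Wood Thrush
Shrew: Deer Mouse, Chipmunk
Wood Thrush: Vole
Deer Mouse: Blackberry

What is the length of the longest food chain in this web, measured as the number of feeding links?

One longest chain: Blackberry → Deer Mouse → Shrew → Barred Owl.
It has 4 species and 3 links.

3 links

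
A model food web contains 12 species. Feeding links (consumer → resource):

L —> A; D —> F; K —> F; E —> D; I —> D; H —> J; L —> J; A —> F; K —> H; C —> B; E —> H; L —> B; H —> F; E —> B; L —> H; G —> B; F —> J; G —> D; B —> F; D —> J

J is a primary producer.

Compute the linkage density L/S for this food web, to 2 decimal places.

There are L = 20 links among S = 12 species.
L/S = 20/12 = 1.6667 ≈ 1.67.

L/S = 1.67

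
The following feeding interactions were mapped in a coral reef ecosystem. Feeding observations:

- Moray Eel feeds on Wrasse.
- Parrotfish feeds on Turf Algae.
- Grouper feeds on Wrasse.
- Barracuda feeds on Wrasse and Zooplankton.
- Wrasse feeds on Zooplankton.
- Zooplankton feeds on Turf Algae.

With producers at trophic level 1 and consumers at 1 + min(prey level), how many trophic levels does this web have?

Producers (level 1): Turf Algae.
Following each consumer down to its lowest-level prey: Turf Algae → Zooplankton → Wrasse → Moray Eel (levels 1 through 4).
All prey of Moray Eel (Wrasse 3) are at level 3 or above, so Moray Eel is at level 1 + 3 = 4.
Every consumer has at least one prey at level 3 or below, so none exceeds level 4.

4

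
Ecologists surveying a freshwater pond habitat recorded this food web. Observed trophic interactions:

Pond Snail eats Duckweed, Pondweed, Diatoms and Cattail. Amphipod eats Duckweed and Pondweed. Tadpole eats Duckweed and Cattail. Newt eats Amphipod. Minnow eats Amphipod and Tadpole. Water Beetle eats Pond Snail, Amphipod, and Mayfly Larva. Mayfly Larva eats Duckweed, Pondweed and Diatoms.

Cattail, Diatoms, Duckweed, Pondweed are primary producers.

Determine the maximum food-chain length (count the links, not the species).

One longest chain: Duckweed → Amphipod → Newt.
It has 3 species and 2 links.

2 links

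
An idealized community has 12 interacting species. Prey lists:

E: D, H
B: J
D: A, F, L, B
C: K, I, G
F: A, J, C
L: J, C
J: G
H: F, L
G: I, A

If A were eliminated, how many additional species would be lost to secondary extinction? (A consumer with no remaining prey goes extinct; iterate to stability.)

Remove A.
Every predator of it retains at least one other prey: G still has I; F still has J, C; D still has F, L, B.
No consumer loses all prey, so no secondary extinctions occur.

0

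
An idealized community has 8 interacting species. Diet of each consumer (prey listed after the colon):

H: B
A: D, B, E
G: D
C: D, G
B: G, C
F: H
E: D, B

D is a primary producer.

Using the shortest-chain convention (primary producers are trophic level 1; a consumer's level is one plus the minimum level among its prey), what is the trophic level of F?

D is a producer → level 1.
G eats D → level 2.
B eats G → level 3.
H eats B → level 4.
F eats H → level 5.
No prey of F is below level 4, so 5 is the minimum.

Trophic level 5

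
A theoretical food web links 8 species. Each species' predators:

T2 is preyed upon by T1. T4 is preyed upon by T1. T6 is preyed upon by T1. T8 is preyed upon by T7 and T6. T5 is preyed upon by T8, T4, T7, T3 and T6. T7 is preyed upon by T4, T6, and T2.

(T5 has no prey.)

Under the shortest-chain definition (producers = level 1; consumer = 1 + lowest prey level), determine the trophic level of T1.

Trophic level 3

T5 is a producer → level 1.
T6 eats T5 → level 2.
T1 eats T6 → level 3.
No prey of T1 is below level 2, so 3 is the minimum.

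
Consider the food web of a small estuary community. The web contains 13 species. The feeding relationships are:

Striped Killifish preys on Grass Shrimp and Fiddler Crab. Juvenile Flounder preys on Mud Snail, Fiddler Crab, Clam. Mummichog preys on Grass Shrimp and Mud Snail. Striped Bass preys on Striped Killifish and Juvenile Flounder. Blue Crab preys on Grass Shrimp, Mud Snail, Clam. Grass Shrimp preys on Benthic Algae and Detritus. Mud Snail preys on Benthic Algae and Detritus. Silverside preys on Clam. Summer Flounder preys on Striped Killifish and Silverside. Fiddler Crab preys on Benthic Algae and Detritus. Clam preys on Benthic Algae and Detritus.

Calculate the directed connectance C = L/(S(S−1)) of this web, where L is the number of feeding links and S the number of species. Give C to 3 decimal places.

C = 0.147

The web has S = 13 species and L = 23 feeding links.
C = L / (S(S−1)) = 23 / 156 = 0.1474 ≈ 0.147.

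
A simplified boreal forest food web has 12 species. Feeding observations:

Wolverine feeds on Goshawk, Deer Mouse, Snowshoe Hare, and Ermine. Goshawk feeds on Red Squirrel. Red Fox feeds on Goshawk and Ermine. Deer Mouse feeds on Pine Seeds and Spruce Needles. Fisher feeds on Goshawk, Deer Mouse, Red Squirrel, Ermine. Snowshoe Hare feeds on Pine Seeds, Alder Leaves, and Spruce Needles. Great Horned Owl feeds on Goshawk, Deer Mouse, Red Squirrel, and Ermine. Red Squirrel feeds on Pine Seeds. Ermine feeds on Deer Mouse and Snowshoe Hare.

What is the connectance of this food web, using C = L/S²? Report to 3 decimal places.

C = 0.160

The web has S = 12 species and L = 23 feeding links.
C = L / S² = 23 / 144 = 0.1597 ≈ 0.160.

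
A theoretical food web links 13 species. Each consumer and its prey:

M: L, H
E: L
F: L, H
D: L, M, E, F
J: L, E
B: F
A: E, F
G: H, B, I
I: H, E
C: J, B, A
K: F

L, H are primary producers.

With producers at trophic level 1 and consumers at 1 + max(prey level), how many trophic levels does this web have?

4

Producers (level 1): L, H.
L → F → B → C gives C level 4.
No species has a prey at level 4, so no species reaches level 5.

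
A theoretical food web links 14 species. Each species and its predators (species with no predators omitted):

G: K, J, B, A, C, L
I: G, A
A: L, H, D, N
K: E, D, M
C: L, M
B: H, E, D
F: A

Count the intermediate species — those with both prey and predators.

5

Intermediate species (has both prey and predators): G, K, B, A, C.
Count: 5.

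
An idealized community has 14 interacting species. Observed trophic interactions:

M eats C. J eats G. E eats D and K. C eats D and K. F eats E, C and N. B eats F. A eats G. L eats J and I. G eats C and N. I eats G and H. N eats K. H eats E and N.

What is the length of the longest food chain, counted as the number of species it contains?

One longest chain: K → N → G → I → L.
It has 5 species and 4 links.

5 species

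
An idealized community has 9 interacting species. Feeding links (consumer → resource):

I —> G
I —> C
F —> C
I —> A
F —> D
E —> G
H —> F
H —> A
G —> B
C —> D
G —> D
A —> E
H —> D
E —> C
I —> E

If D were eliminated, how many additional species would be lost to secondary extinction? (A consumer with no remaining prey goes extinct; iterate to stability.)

Remove D.
Round 1: C (all prey gone) → extinct.
Round 2: F (all prey gone) → extinct.
No further losses. Total secondary extinctions: 2.

2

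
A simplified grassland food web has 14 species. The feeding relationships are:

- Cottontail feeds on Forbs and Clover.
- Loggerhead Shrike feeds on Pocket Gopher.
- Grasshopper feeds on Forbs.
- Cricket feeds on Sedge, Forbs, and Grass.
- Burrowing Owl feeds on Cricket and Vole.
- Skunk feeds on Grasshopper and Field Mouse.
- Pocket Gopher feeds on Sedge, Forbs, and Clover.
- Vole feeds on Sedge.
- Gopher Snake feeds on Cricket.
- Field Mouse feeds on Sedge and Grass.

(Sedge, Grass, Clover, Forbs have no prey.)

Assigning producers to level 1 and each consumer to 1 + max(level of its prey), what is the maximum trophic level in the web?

Producers (level 1): Sedge, Grass, Clover, Forbs.
Sedge → Cricket → Gopher Snake gives Gopher Snake level 3.
No species has a prey at level 3, so no species reaches level 4.

3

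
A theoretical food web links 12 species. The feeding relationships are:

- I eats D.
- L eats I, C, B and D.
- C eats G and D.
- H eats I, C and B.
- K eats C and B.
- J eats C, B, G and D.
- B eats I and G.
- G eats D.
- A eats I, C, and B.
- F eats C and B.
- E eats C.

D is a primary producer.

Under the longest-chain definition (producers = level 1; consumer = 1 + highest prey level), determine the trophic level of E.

Trophic level 4

D is a producer → level 1.
G eats D → level 2.
C eats G (level 2); other prey at levels: D 1 → level 3.
E eats C → level 4.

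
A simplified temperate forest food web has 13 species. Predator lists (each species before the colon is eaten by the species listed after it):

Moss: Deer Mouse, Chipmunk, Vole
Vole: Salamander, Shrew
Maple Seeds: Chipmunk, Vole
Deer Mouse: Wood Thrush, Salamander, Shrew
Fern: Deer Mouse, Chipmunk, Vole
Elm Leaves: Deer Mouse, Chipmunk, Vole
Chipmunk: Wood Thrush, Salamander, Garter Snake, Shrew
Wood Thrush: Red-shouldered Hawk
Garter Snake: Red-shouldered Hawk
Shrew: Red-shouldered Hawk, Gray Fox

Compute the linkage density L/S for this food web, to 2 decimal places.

L/S = 1.85

There are L = 24 links among S = 13 species.
L/S = 24/13 = 1.8462 ≈ 1.85.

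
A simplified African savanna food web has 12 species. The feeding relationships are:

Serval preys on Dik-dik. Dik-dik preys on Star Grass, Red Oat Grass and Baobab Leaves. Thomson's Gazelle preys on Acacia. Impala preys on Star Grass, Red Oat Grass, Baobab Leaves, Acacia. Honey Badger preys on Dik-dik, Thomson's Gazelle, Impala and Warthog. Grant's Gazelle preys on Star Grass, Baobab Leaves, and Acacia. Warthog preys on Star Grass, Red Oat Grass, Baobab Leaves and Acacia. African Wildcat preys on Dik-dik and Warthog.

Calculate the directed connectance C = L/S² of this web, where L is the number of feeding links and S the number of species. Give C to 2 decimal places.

The web has S = 12 species and L = 22 feeding links.
C = L / S² = 22 / 144 = 0.1528 ≈ 0.15.

C = 0.15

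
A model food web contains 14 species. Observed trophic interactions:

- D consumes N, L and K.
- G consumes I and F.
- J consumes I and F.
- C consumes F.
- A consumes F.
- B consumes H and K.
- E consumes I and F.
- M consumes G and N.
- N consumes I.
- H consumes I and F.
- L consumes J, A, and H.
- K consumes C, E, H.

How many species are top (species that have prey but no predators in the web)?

Top species (has prey, but nothing eats it): M, D, B.
Count: 3.

3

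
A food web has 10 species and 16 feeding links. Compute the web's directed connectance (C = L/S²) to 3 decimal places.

C = 0.160

The web has S = 10 species and L = 16 feeding links.
C = L / S² = 16 / 100 = 0.1600 ≈ 0.160.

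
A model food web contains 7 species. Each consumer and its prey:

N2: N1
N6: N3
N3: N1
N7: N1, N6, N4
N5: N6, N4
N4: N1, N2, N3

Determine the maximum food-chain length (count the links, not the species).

One longest chain: N1 → N3 → N6 → N7.
It has 4 species and 3 links.

3 links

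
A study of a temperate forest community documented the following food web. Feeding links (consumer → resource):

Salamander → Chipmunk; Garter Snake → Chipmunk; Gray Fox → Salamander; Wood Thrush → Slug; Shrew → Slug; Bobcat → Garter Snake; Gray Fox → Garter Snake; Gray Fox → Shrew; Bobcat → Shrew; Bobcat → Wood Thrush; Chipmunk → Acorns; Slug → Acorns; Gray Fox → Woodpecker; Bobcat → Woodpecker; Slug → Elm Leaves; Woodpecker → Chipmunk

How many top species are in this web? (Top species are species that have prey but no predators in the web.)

2

Top species (has prey, but nothing eats it): Bobcat, Gray Fox.
Count: 2.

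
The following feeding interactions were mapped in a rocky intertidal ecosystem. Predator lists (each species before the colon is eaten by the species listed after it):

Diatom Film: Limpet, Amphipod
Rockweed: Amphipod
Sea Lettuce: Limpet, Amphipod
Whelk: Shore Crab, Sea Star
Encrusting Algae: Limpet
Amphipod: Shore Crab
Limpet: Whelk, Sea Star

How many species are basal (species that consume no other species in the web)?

Basal species (no prey listed): Encrusting Algae, Sea Lettuce, Diatom Film, Rockweed.
Count: 4.

4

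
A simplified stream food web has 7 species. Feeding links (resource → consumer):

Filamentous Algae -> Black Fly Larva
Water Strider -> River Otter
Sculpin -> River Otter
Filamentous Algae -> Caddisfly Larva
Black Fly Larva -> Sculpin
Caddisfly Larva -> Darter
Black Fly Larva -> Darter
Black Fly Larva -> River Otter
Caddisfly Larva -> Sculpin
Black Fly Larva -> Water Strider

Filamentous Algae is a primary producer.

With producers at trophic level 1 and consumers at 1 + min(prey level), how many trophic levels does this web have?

3

Producers (level 1): Filamentous Algae.
Following each consumer down to its lowest-level prey: Filamentous Algae → Black Fly Larva → River Otter (levels 1 through 3).
All prey of River Otter (Black Fly Larva 2, Sculpin 3, Water Strider 3) are at level 2 or above, so River Otter is at level 1 + 2 = 3.
Every consumer has at least one prey at level 2 or below, so none exceeds level 3.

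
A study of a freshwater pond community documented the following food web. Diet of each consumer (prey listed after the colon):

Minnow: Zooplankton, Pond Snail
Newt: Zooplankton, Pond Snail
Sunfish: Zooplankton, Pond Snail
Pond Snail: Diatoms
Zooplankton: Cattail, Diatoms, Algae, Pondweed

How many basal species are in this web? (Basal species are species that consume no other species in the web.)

Basal species (no prey listed): Cattail, Diatoms, Algae, Pondweed.
Count: 4.

4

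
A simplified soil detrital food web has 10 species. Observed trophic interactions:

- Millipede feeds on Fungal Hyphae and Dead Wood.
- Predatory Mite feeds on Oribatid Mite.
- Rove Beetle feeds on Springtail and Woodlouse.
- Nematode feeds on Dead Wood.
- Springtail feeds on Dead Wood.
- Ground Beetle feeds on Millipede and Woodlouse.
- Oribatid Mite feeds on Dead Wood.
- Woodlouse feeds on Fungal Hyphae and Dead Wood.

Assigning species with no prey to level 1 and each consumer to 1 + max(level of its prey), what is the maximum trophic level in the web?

3

Basal resources (level 1): Dead Wood, Fungal Hyphae.
Dead Wood → Springtail → Rove Beetle gives Rove Beetle level 3.
No species has a prey at level 3, so no species reaches level 4.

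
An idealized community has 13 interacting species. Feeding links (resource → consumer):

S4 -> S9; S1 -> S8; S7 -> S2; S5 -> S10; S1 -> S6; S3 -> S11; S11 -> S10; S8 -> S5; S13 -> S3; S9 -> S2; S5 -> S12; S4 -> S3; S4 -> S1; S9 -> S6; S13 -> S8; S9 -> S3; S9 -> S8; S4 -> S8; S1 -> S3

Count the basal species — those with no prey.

3

Basal species (no prey listed): S13, S7, S4.
Count: 3.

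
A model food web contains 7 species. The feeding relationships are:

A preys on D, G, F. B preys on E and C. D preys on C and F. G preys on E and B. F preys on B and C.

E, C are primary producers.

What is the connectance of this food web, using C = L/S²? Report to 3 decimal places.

The web has S = 7 species and L = 11 feeding links.
C = L / S² = 11 / 49 = 0.2245 ≈ 0.224.

C = 0.224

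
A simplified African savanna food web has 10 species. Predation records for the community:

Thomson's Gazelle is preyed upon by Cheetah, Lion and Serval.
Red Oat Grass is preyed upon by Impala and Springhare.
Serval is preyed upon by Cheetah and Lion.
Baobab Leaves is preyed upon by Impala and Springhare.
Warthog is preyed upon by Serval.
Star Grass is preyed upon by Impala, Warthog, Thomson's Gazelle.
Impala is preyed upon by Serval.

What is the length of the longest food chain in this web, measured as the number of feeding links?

One longest chain: Star Grass → Impala → Serval → Cheetah.
It has 4 species and 3 links.

3 links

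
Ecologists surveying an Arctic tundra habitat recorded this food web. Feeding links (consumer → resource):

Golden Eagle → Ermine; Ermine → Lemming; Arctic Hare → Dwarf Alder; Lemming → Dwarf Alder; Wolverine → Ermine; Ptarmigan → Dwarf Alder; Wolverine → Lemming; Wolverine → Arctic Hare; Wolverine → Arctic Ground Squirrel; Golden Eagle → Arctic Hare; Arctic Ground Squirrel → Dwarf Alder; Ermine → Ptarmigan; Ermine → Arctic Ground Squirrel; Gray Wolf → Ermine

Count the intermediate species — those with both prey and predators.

Intermediate species (has both prey and predators): Arctic Hare, Ptarmigan, Arctic Ground Squirrel, Lemming, Ermine.
Count: 5.

5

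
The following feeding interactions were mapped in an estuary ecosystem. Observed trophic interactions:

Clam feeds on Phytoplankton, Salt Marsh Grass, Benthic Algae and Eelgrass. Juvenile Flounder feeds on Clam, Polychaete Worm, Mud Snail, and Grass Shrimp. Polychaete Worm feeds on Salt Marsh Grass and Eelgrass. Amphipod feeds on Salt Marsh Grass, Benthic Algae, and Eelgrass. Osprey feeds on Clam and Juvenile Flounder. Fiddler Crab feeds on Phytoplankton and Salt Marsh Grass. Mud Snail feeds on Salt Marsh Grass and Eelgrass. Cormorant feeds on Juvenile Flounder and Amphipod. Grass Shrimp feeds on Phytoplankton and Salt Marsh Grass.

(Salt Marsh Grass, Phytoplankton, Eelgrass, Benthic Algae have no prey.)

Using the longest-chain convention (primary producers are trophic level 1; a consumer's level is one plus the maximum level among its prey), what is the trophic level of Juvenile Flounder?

Salt Marsh Grass is a producer → level 1.
Polychaete Worm eats Salt Marsh Grass (level 1); other prey at levels: Eelgrass 1 → level 2.
Juvenile Flounder eats Polychaete Worm (level 2); other prey at levels: Clam 2, Mud Snail 2, Grass Shrimp 2 → level 3.

Trophic level 3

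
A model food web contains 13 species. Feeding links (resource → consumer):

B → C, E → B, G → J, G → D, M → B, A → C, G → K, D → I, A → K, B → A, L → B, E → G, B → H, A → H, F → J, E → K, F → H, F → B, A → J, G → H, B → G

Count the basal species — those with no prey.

Basal species (no prey listed): M, F, L, E.
Count: 4.

4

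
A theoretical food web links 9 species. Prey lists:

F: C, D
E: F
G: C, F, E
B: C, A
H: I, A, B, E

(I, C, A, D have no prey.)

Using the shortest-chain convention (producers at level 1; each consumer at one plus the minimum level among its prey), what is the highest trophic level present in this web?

3

Producers (level 1): I, C, A, D.
Following each consumer down to its lowest-level prey: C → F → E (levels 1 through 3).
All prey of E (F 2) are at level 2 or above, so E is at level 1 + 2 = 3.
Every consumer has at least one prey at level 2 or below, so none exceeds level 3.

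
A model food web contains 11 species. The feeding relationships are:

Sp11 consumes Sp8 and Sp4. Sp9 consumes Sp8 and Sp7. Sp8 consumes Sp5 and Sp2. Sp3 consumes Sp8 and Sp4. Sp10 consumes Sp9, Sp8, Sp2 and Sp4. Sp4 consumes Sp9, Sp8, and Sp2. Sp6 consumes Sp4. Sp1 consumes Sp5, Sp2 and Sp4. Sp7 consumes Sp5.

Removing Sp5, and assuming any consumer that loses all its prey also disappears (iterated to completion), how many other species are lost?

1

Remove Sp5.
Round 1: Sp7 (all prey gone) → extinct.
No further losses. Total secondary extinctions: 1.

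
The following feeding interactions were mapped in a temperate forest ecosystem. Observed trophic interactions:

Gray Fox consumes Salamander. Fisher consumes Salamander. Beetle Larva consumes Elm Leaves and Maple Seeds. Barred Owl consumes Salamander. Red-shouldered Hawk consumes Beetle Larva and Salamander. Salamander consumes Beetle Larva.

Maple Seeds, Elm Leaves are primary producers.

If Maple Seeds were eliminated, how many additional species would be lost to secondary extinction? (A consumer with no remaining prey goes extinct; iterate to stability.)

0

Remove Maple Seeds.
Every predator of it retains at least one other prey: Beetle Larva still has Elm Leaves.
No consumer loses all prey, so no secondary extinctions occur.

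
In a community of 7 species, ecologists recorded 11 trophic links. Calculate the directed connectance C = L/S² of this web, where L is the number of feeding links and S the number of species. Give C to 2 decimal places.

The web has S = 7 species and L = 11 feeding links.
C = L / S² = 11 / 49 = 0.2245 ≈ 0.22.

C = 0.22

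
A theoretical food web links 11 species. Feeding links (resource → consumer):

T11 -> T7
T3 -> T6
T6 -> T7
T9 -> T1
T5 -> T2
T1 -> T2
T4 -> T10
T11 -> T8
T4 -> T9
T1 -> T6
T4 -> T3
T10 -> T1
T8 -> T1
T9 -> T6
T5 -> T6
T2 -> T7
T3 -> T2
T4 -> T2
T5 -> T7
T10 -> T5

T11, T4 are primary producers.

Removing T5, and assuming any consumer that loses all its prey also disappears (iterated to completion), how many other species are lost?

0

Remove T5.
Every predator of it retains at least one other prey: T2 still has T4, T3, T1; T6 still has T9, T3, T1; T7 still has T11, T2, T6.
No consumer loses all prey, so no secondary extinctions occur.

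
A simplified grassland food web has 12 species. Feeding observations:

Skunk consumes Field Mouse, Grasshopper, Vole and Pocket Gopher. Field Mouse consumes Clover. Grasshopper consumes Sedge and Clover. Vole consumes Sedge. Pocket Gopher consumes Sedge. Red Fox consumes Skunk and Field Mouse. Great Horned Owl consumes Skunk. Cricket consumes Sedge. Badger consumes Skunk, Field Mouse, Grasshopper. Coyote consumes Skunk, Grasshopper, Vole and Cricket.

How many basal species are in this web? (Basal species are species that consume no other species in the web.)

2

Basal species (no prey listed): Clover, Sedge.
Count: 2.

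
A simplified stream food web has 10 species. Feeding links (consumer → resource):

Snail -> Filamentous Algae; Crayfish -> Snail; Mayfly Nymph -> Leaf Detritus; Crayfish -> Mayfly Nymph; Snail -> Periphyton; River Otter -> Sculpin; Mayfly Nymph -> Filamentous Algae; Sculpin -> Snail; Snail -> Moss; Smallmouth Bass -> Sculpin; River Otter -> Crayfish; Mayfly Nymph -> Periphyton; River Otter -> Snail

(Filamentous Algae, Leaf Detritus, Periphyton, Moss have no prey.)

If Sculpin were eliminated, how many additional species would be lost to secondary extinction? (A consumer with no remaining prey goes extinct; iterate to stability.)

1

Remove Sculpin.
Round 1: Smallmouth Bass (all prey gone) → extinct.
No further losses. Total secondary extinctions: 1.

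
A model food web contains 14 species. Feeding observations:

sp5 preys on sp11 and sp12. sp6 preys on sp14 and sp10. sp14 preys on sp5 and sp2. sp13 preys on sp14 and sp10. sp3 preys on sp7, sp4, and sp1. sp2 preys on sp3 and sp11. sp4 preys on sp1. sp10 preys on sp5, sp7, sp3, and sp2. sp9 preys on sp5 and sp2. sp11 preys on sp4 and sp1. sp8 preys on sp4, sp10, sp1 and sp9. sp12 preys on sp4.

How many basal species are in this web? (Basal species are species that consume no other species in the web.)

Basal species (no prey listed): sp7, sp1.
Count: 2.

2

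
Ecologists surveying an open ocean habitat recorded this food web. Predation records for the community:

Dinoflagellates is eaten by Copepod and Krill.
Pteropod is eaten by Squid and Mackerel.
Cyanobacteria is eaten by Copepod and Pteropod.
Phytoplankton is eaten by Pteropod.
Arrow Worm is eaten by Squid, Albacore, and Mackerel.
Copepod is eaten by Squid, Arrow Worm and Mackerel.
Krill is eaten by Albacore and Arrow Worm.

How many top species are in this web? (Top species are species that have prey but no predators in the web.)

Top species (has prey, but nothing eats it): Albacore, Squid, Mackerel.
Count: 3.

3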